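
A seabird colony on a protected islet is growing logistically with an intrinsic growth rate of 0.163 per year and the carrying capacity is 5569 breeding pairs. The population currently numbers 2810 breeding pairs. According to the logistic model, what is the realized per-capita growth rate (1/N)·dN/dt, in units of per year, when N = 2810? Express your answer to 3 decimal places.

0.081 per year

(1/N)·dN/dt = r(1 − N/K) = 0.163 × (1 − 2810/5569).
= 0.163 × 0.49542 = 0.080754.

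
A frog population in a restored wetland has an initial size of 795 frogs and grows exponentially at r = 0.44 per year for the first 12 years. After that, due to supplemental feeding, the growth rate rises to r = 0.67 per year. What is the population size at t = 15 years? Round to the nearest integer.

Phase 1: N(12) = 795·e^(0.44×12) = 795·e^5.28 = 156114.
Phase 2 runs for 15 − 12 = 3 years at r = 0.67.
N(15) = 156114·e^(0.67×3) = 156114·e^2.01 = 1.165129×10^6.

1165129 frogs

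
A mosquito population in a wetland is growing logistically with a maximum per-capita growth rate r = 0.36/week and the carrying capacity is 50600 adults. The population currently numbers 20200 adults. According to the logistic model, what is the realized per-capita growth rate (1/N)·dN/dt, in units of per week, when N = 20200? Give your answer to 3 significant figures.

(1/N)·dN/dt = r(1 − N/K) = 0.36 × (1 − 20200/50600).
= 0.36 × 0.60079 = 0.21628.

0.216 per week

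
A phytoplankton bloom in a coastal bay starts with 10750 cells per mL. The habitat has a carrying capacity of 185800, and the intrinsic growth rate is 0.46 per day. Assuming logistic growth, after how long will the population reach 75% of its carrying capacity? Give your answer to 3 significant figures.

8.45 days

A = (K − N₀)/N₀ = (185800 − 10750)/10750 = 16.284.
Solve 185800/(1 + 16.284·e^(−0.46t)) = 139350: 1 + 16.284·e^(−0.46t) = 1.3333, so e^(−0.46t) = 0.0204703.
−0.46·t = ln(0.0204703) = -3.8888, so t = 3.8888/0.46 = 8.4539.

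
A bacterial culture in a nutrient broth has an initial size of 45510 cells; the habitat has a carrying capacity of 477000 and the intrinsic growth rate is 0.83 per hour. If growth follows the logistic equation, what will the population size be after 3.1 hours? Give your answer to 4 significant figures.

A = (K − N₀)/N₀ = (477000 − 45510)/45510 = 9.4812.
N(t) = K/(1 + A·e^(−rt)) = 477000/(1 + 9.4812×e^(−0.83×3.1)).
e^(−2.573) = 0.076306; denominator = 1 + 9.4812×0.076306 = 1.7235.
N = 477000/1.7235 = 276766.

276800 cells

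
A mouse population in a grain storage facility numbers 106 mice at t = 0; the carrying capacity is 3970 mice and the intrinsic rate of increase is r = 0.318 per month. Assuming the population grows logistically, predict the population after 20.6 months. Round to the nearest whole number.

3773 mice

A = (K − N₀)/N₀ = (3970 − 106)/106 = 36.453.
N(t) = K/(1 + A·e^(−rt)) = 3970/(1 + 36.453×e^(−0.318×20.6)).
e^(−6.551) = 0.001429; denominator = 1 + 36.453×0.001429 = 1.0521.
N = 3970/1.0521 = 3773.44.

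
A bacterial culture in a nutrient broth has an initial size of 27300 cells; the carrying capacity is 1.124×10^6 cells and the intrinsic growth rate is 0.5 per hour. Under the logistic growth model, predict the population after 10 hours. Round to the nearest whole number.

A = (K − N₀)/N₀ = (1.124×10^6 − 27300)/27300 = 40.172.
N(t) = K/(1 + A·e^(−rt)) = 1.124×10^6/(1 + 40.172×e^(−0.5×10)).
e^(−5) = 0.0067379; denominator = 1 + 40.172×0.0067379 = 1.2707.
N = 1.124×10^6/1.2707 = 884567.

884567 cells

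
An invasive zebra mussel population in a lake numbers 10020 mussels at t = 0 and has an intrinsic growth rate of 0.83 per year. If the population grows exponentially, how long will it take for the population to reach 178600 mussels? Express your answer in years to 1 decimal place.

Set N₀·e^(rt) = 178600: e^(0.83·t) = 178600/10020 = 17.824.
0.83·t = ln(17.824) = 2.8806, so t = 2.8806/0.83 = 3.4706.

3.5 years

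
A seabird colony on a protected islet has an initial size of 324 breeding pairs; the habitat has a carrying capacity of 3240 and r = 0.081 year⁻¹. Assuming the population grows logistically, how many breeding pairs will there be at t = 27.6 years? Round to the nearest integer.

A = (K − N₀)/N₀ = (3240 − 324)/324 = 9.
N(t) = K/(1 + A·e^(−rt)) = 3240/(1 + 9×e^(−0.081×27.6)).
e^(−2.236) = 0.10693; denominator = 1 + 9×0.10693 = 1.9624.
N = 3240/1.9624 = 1651.08.

1651 breeding pairs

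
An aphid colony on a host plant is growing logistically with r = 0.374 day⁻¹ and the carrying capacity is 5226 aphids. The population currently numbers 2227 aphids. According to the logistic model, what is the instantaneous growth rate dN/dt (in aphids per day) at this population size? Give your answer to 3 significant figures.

dN/dt = rN(1 − N/K) = 0.374 × 2227 × (1 − 2227/5226).
1 − 2227/5226 = 0.57386; dN/dt = 0.374 × 2227 × 0.57386 = 477.97.

478 aphids per day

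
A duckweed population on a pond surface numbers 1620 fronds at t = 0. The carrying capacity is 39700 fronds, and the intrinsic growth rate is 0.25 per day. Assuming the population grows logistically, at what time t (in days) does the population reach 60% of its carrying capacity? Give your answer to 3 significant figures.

A = (K − N₀)/N₀ = (39700 − 1620)/1620 = 23.506.
Solve 39700/(1 + 23.506·e^(−0.25t)) = 23820: 1 + 23.506·e^(−0.25t) = 1.6667, so e^(−0.25t) = 0.0283613.
−0.25·t = ln(0.0283613) = -3.5627, so t = 3.5627/0.25 = 14.251.

14.3 days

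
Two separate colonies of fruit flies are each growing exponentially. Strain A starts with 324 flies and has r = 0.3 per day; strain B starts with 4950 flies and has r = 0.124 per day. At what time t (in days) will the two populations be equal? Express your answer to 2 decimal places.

Set 324·e^(0.3t) = 4950·e^(0.124t).
e^((0.3 − 0.124)t) = 4950/324 → e^(0.176·t) = 15.278.
0.176·t = ln(15.278) = 2.7264, so t = 2.7264/0.176 = 15.491.

15.49 days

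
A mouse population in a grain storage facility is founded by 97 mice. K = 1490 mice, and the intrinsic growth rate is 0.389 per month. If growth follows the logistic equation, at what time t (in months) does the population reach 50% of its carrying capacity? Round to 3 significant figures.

6.85 months

A = (K − N₀)/N₀ = (1490 − 97)/97 = 14.361.
Solve 1490/(1 + 14.361·e^(−0.389t)) = 745: 1 + 14.361·e^(−0.389t) = 2, so e^(−0.389t) = 0.0696339.
−0.389·t = ln(0.0696339) = -2.6645, so t = 2.6645/0.389 = 6.8496.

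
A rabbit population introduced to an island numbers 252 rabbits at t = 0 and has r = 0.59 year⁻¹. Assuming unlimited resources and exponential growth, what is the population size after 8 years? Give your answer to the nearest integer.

28266 rabbits

N(t) = N₀·e^(rt) = 252 × e^(0.59×8) = 252 × e^4.72.
e^4.72 ≈ 112.17, so N ≈ 252 × 112.17 = 28266.4.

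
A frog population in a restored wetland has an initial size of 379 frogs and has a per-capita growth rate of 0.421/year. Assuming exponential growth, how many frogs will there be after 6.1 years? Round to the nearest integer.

4943 frogs

N(t) = N₀·e^(rt) = 379 × e^(0.421×6.1) = 379 × e^2.568.
e^2.568 ≈ 13.041, so N ≈ 379 × 13.041 = 4942.55.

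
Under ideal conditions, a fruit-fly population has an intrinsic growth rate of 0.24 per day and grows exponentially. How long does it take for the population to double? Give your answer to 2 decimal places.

Doubling time t_d = ln(2)/r = 0.6931/0.24 = 2.8881.

2.89 days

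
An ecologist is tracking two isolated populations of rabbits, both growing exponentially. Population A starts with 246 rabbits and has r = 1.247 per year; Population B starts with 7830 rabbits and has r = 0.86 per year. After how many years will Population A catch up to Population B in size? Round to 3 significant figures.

8.94 years

Set 246·e^(1.247t) = 7830·e^(0.86t).
e^((1.247 − 0.86)t) = 7830/246 → e^(0.387·t) = 31.829.
0.387·t = ln(31.829) = 3.4604, so t = 3.4604/0.387 = 8.9416.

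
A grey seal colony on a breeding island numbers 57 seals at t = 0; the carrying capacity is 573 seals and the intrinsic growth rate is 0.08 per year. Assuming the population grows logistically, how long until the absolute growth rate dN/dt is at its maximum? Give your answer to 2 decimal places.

Logistic growth is fastest at N = K/2 = 286.5.
A = (K − N₀)/N₀ = 9.0526. Set K/(1 + A·e^(−rt)) = K/2 → A·e^(−rt) = 1.
e^(−0.08t) = 1/9.0526 = 0.110465, so t = ln(9.0526)/0.08 = 2.2031/0.08 = 27.538.

27.54 years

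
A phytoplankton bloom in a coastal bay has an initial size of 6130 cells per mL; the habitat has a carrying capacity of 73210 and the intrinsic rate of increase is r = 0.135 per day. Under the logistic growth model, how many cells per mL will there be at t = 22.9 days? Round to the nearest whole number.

A = (K − N₀)/N₀ = (73210 − 6130)/6130 = 10.943.
N(t) = K/(1 + A·e^(−rt)) = 73210/(1 + 10.943×e^(−0.135×22.9)).
e^(−3.091) = 0.045434; denominator = 1 + 10.943×0.045434 = 1.4972.
N = 73210/1.4972 = 48898.7.

48899 cells per mL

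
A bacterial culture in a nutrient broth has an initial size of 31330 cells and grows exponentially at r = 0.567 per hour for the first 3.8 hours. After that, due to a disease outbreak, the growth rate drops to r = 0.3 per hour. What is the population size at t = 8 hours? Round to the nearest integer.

952582 cells

Phase 1: N(3.8) = 31330·e^(0.567×3.8) = 31330·e^2.155 = 270204.
Phase 2 runs for 8 − 3.8 = 4.2 hours at r = 0.3.
N(8) = 270204·e^(0.3×4.2) = 270204·e^1.26 = 952582.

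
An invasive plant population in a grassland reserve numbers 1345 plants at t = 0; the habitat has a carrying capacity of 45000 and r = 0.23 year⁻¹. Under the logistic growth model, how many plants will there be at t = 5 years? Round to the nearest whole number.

A = (K − N₀)/N₀ = (45000 − 1345)/1345 = 32.457.
N(t) = K/(1 + A·e^(−rt)) = 45000/(1 + 32.457×e^(−0.23×5)).
e^(−1.15) = 0.31664; denominator = 1 + 32.457×0.31664 = 11.277.
N = 45000/11.277 = 3990.37.

3990 plants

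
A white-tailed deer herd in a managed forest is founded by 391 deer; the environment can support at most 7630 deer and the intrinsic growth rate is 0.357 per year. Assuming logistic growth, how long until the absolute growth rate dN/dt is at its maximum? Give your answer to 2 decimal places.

Logistic growth is fastest at N = K/2 = 3815.
A = (K − N₀)/N₀ = 18.514. Set K/(1 + A·e^(−rt)) = K/2 → A·e^(−rt) = 1.
e^(−0.357t) = 1/18.514 = 0.054013, so t = ln(18.514)/0.357 = 2.9185/0.357 = 8.1752.

8.18 years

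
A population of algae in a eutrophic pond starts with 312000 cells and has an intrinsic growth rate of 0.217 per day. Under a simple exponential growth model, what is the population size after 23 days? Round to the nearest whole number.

45890031 cells

N(t) = N₀·e^(rt) = 312000 × e^(0.217×23) = 312000 × e^4.991.
e^4.991 ≈ 147.08, so N ≈ 312000 × 147.08 = 4.589003×10^7.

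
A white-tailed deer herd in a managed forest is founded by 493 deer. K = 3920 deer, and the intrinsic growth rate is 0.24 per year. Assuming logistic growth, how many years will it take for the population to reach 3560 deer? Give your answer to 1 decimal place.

A = (K − N₀)/N₀ = (3920 − 493)/493 = 6.9513.
Solve 3920/(1 + 6.9513·e^(−0.24t)) = 3560: 1 + 6.9513·e^(−0.24t) = 1.1011, so e^(−0.24t) = 0.0145474.
−0.24·t = ln(0.0145474) = -4.2303, so t = 4.2303/0.24 = 17.626.

17.6 years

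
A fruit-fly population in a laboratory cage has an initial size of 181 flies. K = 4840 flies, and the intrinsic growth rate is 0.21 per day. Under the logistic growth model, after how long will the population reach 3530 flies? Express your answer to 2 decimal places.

A = (K − N₀)/N₀ = (4840 − 181)/181 = 25.74.
Solve 4840/(1 + 25.74·e^(−0.21t)) = 3530: 1 + 25.74·e^(−0.21t) = 1.3711, so e^(−0.21t) = 0.0144173.
−0.21·t = ln(0.0144173) = -4.2393, so t = 4.2393/0.21 = 20.187.

20.19 days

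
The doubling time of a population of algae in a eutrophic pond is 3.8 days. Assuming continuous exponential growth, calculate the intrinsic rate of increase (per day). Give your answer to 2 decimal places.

0.18 per day

r = ln(2)/t_d = 0.6931/3.8 = 0.18241.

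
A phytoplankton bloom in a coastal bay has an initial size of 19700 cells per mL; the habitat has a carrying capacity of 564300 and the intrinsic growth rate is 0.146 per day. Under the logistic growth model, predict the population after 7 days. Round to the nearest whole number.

51541 cells per mL

A = (K − N₀)/N₀ = (564300 − 19700)/19700 = 27.645.
N(t) = K/(1 + A·e^(−rt)) = 564300/(1 + 27.645×e^(−0.146×7)).
e^(−1.022) = 0.35987; denominator = 1 + 27.645×0.35987 = 10.949.
N = 564300/10.949 = 51540.8.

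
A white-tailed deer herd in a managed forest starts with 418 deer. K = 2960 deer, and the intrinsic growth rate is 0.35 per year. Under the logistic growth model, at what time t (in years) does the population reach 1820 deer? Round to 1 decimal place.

A = (K − N₀)/N₀ = (2960 − 418)/418 = 6.0813.
Solve 2960/(1 + 6.0813·e^(−0.35t)) = 1820: 1 + 6.0813·e^(−0.35t) = 1.6264, so e^(−0.35t) = 0.102999.
−0.35·t = ln(0.102999) = -2.273, so t = 2.273/0.35 = 6.4944.

6.5 years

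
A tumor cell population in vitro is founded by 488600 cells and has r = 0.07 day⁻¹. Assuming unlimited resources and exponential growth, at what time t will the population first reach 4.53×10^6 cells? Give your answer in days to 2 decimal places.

31.81 days

Set N₀·e^(rt) = 4.53×10^6: e^(0.07·t) = 4.53×10^6/488600 = 9.2714.
0.07·t = ln(9.2714) = 2.2269, so t = 2.2269/0.07 = 31.813.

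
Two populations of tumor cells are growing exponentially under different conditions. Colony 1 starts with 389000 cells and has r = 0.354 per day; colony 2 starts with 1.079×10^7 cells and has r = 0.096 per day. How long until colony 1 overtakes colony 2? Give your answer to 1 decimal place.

Set 389000·e^(0.354t) = 1.079×10^7·e^(0.096t).
e^((0.354 − 0.096)t) = 1.079×10^7/389000 → e^(0.258·t) = 27.738.
0.258·t = ln(27.738) = 3.3228, so t = 3.3228/0.258 = 12.879.

12.9 days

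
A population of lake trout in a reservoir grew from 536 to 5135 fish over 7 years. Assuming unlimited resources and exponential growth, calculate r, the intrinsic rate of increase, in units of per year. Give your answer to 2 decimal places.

From N(t) = N₀·e^(rt): e^(r·7) = 5135/536 = 9.5802.
r·7 = ln(9.5802) = 2.2597, so r = 2.2597/7 = 0.32281.

0.32 per year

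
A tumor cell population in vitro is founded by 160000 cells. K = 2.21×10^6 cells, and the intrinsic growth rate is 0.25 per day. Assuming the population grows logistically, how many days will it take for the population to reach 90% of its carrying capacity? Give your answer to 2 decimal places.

18.99 days

A = (K − N₀)/N₀ = (2.21×10^6 − 160000)/160000 = 12.812.
Solve 2.21×10^6/(1 + 12.812·e^(−0.25t)) = 1.989×10^6: 1 + 12.812·e^(−0.25t) = 1.1111, so e^(−0.25t) = 0.00867209.
−0.25·t = ln(0.00867209) = -4.7476, so t = 4.7476/0.25 = 18.991.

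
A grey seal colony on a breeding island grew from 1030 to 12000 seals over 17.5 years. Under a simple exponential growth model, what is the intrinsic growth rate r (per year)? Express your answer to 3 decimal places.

From N(t) = N₀·e^(rt): e^(r·17.5) = 12000/1030 = 11.65.
r·17.5 = ln(11.65) = 2.4553, so r = 2.4553/17.5 = 0.14031.

0.140 per year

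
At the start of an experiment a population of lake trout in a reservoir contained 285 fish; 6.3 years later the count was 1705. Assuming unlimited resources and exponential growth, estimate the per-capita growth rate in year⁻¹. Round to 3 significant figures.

0.284 per year

From N(t) = N₀·e^(rt): e^(r·6.3) = 1705/285 = 5.9825.
r·6.3 = ln(5.9825) = 1.7888, so r = 1.7888/6.3 = 0.28394.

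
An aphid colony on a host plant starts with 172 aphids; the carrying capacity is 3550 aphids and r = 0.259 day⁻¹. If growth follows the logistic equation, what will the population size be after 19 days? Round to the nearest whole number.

A = (K − N₀)/N₀ = (3550 − 172)/172 = 19.64.
N(t) = K/(1 + A·e^(−rt)) = 3550/(1 + 19.64×e^(−0.259×19)).
e^(−4.921) = 0.0072918; denominator = 1 + 19.64×0.0072918 = 1.1432.
N = 3550/1.1432 = 3105.3.

3105 aphids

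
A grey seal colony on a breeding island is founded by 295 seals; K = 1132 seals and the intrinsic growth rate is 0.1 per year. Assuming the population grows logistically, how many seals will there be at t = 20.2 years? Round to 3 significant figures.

822 seals

A = (K − N₀)/N₀ = (1132 − 295)/295 = 2.8373.
N(t) = K/(1 + A·e^(−rt)) = 1132/(1 + 2.8373×e^(−0.1×20.2)).
e^(−2.02) = 0.13266; denominator = 1 + 2.8373×0.13266 = 1.3764.
N = 1132/1.3764 = 822.446.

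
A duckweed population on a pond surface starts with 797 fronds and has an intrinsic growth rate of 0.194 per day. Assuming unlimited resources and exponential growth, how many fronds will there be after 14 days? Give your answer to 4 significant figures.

N(t) = N₀·e^(rt) = 797 × e^(0.194×14) = 797 × e^2.716.
e^2.716 ≈ 15.12, so N ≈ 797 × 15.12 = 12050.4.

12050 fronds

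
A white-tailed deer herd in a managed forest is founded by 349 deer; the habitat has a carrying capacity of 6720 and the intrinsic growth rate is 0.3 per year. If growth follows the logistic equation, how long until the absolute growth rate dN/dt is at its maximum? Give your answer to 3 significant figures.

Logistic growth is fastest at N = K/2 = 3360.
A = (K − N₀)/N₀ = 18.255. Set K/(1 + A·e^(−rt)) = K/2 → A·e^(−rt) = 1.
e^(−0.3t) = 1/18.255 = 0.0547795, so t = ln(18.255)/0.3 = 2.9044/0.3 = 9.6815.

9.68 years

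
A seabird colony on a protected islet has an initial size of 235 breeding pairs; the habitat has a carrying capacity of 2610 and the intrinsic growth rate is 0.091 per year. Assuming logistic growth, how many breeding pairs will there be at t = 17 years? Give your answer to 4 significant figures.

A = (K − N₀)/N₀ = (2610 − 235)/235 = 10.106.
N(t) = K/(1 + A·e^(−rt)) = 2610/(1 + 10.106×e^(−0.091×17)).
e^(−1.547) = 0.21289; denominator = 1 + 10.106×0.21289 = 3.1515.
N = 2610/3.1515 = 828.176.

828.2 breeding pairs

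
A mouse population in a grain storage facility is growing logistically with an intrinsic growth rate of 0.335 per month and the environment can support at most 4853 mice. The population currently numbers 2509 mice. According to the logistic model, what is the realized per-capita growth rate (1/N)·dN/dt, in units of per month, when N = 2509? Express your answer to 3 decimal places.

0.162 per month

(1/N)·dN/dt = r(1 − N/K) = 0.335 × (1 − 2509/4853).
= 0.335 × 0.483 = 0.16181.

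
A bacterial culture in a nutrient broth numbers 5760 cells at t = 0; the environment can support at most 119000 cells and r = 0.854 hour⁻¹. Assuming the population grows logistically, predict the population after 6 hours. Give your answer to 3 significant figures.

107000 cells

A = (K − N₀)/N₀ = (119000 − 5760)/5760 = 19.66.
N(t) = K/(1 + A·e^(−rt)) = 119000/(1 + 19.66×e^(−0.854×6)).
e^(−5.124) = 0.0059522; denominator = 1 + 19.66×0.0059522 = 1.117.
N = 119000/1.117 = 106534.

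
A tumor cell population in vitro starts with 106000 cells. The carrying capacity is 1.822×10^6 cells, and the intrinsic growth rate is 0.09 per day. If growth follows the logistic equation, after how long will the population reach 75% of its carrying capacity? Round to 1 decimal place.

A = (K − N₀)/N₀ = (1.822×10^6 − 106000)/106000 = 16.189.
Solve 1.822×10^6/(1 + 16.189·e^(−0.09t)) = 1.3665×10^6: 1 + 16.189·e^(−0.09t) = 1.3333, so e^(−0.09t) = 0.0205905.
−0.09·t = ln(0.0205905) = -3.8829, so t = 3.8829/0.09 = 43.144.

43.1 days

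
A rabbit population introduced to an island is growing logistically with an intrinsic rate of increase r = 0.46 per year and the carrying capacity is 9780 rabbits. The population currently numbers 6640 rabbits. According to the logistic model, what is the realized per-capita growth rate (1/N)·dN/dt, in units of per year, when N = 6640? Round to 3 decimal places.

0.148 per year

(1/N)·dN/dt = r(1 − N/K) = 0.46 × (1 − 6640/9780).
= 0.46 × 0.32106 = 0.14769.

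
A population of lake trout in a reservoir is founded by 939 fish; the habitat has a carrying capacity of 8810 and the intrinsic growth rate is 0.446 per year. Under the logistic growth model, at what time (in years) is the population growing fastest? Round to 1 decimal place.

4.8 years

Logistic growth is fastest at N = K/2 = 4405.
A = (K − N₀)/N₀ = 8.3823. Set K/(1 + A·e^(−rt)) = K/2 → A·e^(−rt) = 1.
e^(−0.446t) = 1/8.3823 = 0.119299, so t = ln(8.3823)/0.446 = 2.1261/0.446 = 4.7671.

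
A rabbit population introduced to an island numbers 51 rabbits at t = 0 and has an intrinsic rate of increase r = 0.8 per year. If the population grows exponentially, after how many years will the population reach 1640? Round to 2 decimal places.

4.34 years

Set N₀·e^(rt) = 1640: e^(0.8·t) = 1640/51 = 32.157.
0.8·t = ln(32.157) = 3.4706, so t = 3.4706/0.8 = 4.3383.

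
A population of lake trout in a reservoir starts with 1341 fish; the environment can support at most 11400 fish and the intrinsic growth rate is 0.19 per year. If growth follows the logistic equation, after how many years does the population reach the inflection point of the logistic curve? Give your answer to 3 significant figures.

Logistic growth is fastest at N = K/2 = 5700.
A = (K − N₀)/N₀ = 7.5011. Set K/(1 + A·e^(−rt)) = K/2 → A·e^(−rt) = 1.
e^(−0.19t) = 1/7.5011 = 0.133313, so t = ln(7.5011)/0.19 = 2.0151/0.19 = 10.606.

10.6 years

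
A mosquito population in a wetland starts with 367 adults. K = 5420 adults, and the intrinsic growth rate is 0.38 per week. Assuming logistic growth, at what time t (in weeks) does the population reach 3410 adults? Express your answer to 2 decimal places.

A = (K − N₀)/N₀ = (5420 − 367)/367 = 13.768.
Solve 5420/(1 + 13.768·e^(−0.38t)) = 3410: 1 + 13.768·e^(−0.38t) = 1.5894, so e^(−0.38t) = 0.0428113.
−0.38·t = ln(0.0428113) = -3.151, so t = 3.151/0.38 = 8.292.

8.29 weeks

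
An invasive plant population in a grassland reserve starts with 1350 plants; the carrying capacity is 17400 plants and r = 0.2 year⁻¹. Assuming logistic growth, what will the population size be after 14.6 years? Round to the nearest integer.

A = (K − N₀)/N₀ = (17400 − 1350)/1350 = 11.889.
N(t) = K/(1 + A·e^(−rt)) = 17400/(1 + 11.889×e^(−0.2×14.6)).
e^(−2.92) = 0.053934; denominator = 1 + 11.889×0.053934 = 1.6412.
N = 17400/1.6412 = 10601.9.

10602 plants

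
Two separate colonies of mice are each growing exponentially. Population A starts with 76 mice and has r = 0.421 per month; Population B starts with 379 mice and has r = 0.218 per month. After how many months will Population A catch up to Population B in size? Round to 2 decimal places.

Set 76·e^(0.421t) = 379·e^(0.218t).
e^((0.421 − 0.218)t) = 379/76 → e^(0.203·t) = 4.9868.
0.203·t = ln(4.9868) = 1.6068, so t = 1.6068/0.203 = 7.9153.

7.92 months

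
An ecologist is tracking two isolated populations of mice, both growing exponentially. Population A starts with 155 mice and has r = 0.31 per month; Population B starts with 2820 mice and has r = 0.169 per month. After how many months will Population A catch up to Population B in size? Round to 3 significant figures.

Set 155·e^(0.31t) = 2820·e^(0.169t).
e^((0.31 − 0.169)t) = 2820/155 → e^(0.141·t) = 18.194.
0.141·t = ln(18.194) = 2.9011, so t = 2.9011/0.141 = 20.575.

20.6 months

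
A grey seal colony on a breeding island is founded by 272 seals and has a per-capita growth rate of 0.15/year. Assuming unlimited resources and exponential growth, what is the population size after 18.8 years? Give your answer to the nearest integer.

N(t) = N₀·e^(rt) = 272 × e^(0.15×18.8) = 272 × e^2.82.
e^2.82 ≈ 16.777, so N ≈ 272 × 16.777 = 4563.3.

4563 seals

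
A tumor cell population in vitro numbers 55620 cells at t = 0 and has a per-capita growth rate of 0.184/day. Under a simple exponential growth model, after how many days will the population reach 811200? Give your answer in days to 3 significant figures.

Set N₀·e^(rt) = 811200: e^(0.184·t) = 811200/55620 = 14.585.
0.184·t = ln(14.585) = 2.68, so t = 2.68/0.184 = 14.565.

14.6 days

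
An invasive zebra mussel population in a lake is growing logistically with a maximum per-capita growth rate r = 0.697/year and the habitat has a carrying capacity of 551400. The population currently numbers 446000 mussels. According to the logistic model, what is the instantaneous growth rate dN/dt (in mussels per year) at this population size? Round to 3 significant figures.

59400 mussels per year

dN/dt = rN(1 − N/K) = 0.697 × 446000 × (1 − 446000/551400).
1 − 446000/551400 = 0.19115; dN/dt = 0.697 × 446000 × 0.19115 = 59421.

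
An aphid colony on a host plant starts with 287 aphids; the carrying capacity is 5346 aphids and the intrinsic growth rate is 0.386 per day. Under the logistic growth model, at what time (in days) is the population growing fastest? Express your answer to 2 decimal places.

Logistic growth is fastest at N = K/2 = 2673.
A = (K − N₀)/N₀ = 17.627. Set K/(1 + A·e^(−rt)) = K/2 → A·e^(−rt) = 1.
e^(−0.386t) = 1/17.627 = 0.0567306, so t = ln(17.627)/0.386 = 2.8694/0.386 = 7.4338.

7.43 days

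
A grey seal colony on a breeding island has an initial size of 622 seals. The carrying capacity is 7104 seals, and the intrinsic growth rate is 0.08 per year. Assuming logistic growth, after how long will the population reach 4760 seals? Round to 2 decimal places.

A = (K − N₀)/N₀ = (7104 − 622)/622 = 10.421.
Solve 7104/(1 + 10.421·e^(−0.08t)) = 4760: 1 + 10.421·e^(−0.08t) = 1.4924, so e^(−0.08t) = 0.0472533.
−0.08·t = ln(0.0472533) = -3.0522, so t = 3.0522/0.08 = 38.153.

38.15 years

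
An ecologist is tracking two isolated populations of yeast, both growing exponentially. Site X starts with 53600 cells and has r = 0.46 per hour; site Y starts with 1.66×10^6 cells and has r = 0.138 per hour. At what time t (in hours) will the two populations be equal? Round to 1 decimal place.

Set 53600·e^(0.46t) = 1.66×10^6·e^(0.138t).
e^((0.46 − 0.138)t) = 1.66×10^6/53600 → e^(0.322·t) = 30.97.
0.322·t = ln(30.97) = 3.433, so t = 3.433/0.322 = 10.662.

10.7 hours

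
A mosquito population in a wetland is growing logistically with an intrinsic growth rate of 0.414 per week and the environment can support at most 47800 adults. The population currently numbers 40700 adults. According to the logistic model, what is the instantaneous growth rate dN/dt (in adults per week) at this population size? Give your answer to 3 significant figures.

dN/dt = rN(1 − N/K) = 0.414 × 40700 × (1 − 40700/47800).
1 − 40700/47800 = 0.14854; dN/dt = 0.414 × 40700 × 0.14854 = 2502.8.

2500 adults per week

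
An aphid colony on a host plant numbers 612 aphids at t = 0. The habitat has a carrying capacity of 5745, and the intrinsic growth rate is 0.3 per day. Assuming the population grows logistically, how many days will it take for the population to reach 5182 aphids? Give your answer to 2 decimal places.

A = (K − N₀)/N₀ = (5745 − 612)/612 = 8.3873.
Solve 5745/(1 + 8.3873·e^(−0.3t)) = 5182: 1 + 8.3873·e^(−0.3t) = 1.1086, so e^(−0.3t) = 0.0129536.
−0.3·t = ln(0.0129536) = -4.3464, so t = 4.3464/0.3 = 14.488.

14.49 days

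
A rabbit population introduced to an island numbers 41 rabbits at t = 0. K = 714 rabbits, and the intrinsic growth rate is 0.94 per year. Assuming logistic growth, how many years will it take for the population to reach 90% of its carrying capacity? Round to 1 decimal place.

5.3 years

A = (K − N₀)/N₀ = (714 − 41)/41 = 16.415.
Solve 714/(1 + 16.415·e^(−0.94t)) = 642.6: 1 + 16.415·e^(−0.94t) = 1.1111, so e^(−0.94t) = 0.00676903.
−0.94·t = ln(0.00676903) = -4.9954, so t = 4.9954/0.94 = 5.3143.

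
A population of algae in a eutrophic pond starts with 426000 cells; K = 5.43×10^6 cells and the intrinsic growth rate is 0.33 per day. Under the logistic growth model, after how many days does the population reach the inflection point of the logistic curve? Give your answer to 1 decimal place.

Logistic growth is fastest at N = K/2 = 2.715×10^6.
A = (K − N₀)/N₀ = 11.746. Set K/(1 + A·e^(−rt)) = K/2 → A·e^(−rt) = 1.
e^(−0.33t) = 1/11.746 = 0.0851319, so t = ln(11.746)/0.33 = 2.4636/0.33 = 7.4653.

7.5 days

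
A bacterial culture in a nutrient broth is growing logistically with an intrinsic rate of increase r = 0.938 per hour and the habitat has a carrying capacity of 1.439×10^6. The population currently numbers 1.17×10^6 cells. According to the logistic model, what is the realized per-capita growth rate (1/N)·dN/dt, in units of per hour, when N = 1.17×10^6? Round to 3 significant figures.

0.175 per hour

(1/N)·dN/dt = r(1 − N/K) = 0.938 × (1 − 1.17×10^6/1.439×10^6).
= 0.938 × 0.18694 = 0.17535.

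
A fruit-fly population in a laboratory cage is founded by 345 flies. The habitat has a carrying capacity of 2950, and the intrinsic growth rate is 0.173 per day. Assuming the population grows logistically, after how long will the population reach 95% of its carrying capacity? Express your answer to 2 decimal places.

28.71 days

A = (K − N₀)/N₀ = (2950 − 345)/345 = 7.5507.
Solve 2950/(1 + 7.5507·e^(−0.173t)) = 2802.5: 1 + 7.5507·e^(−0.173t) = 1.0526, so e^(−0.173t) = 0.0069704.
−0.173·t = ln(0.0069704) = -4.9661, so t = 4.9661/0.173 = 28.706.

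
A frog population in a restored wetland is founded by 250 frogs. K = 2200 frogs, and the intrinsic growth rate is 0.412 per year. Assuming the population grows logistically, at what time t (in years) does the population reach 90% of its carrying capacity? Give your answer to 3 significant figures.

A = (K − N₀)/N₀ = (2200 − 250)/250 = 7.8.
Solve 2200/(1 + 7.8·e^(−0.412t)) = 1980: 1 + 7.8·e^(−0.412t) = 1.1111, so e^(−0.412t) = 0.014245.
−0.412·t = ln(0.014245) = -4.2513, so t = 4.2513/0.412 = 10.319.

10.3 years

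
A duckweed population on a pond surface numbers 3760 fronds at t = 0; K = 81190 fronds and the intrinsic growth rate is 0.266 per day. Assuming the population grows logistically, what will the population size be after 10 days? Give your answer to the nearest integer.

A = (K − N₀)/N₀ = (81190 − 3760)/3760 = 20.593.
N(t) = K/(1 + A·e^(−rt)) = 81190/(1 + 20.593×e^(−0.266×10)).
e^(−2.66) = 0.069948; denominator = 1 + 20.593×0.069948 = 2.4404.
N = 81190/2.4404 = 33268.5.

33268 fronds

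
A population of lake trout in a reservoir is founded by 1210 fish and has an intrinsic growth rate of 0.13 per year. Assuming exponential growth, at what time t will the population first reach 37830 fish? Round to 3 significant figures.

Set N₀·e^(rt) = 37830: e^(0.13·t) = 37830/1210 = 31.264.
0.13·t = ln(31.264) = 3.4425, so t = 3.4425/0.13 = 26.481.

26.5 years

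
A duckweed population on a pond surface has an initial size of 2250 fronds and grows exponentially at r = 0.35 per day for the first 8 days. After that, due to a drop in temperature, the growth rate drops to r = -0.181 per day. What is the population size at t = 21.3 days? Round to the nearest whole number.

Phase 1: N(8) = 2250·e^(0.35×8) = 2250·e^2.8 = 37000.5.
Phase 2 runs for 21.3 − 8 = 13.3 days at r = -0.181.
N(21.3) = 37000.5·e^(-0.181×13.3) = 37000.5·e^-2.407 = 3332.19.

3332 fronds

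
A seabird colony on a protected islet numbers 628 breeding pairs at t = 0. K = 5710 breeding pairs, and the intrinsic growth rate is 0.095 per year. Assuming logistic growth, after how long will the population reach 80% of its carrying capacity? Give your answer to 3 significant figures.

36.6 years

A = (K − N₀)/N₀ = (5710 − 628)/628 = 8.0924.
Solve 5710/(1 + 8.0924·e^(−0.095t)) = 4568: 1 + 8.0924·e^(−0.095t) = 1.25, so e^(−0.095t) = 0.0308933.
−0.095·t = ln(0.0308933) = -3.4772, so t = 3.4772/0.095 = 36.602.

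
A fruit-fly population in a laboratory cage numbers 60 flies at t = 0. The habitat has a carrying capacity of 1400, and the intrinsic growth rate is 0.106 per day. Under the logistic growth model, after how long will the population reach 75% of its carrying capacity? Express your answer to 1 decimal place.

A = (K − N₀)/N₀ = (1400 − 60)/60 = 22.333.
Solve 1400/(1 + 22.333·e^(−0.106t)) = 1050: 1 + 22.333·e^(−0.106t) = 1.3333, so e^(−0.106t) = 0.0149254.
−0.106·t = ln(0.0149254) = -4.2047, so t = 4.2047/0.106 = 39.667.

39.7 days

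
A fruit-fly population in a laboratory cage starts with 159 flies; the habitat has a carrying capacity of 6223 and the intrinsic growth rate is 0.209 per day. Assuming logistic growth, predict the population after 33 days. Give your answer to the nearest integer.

5992 flies

A = (K − N₀)/N₀ = (6223 − 159)/159 = 38.138.
N(t) = K/(1 + A·e^(−rt)) = 6223/(1 + 38.138×e^(−0.209×33)).
e^(−6.897) = 0.0010108; denominator = 1 + 38.138×0.0010108 = 1.0386.
N = 6223/1.0386 = 5992.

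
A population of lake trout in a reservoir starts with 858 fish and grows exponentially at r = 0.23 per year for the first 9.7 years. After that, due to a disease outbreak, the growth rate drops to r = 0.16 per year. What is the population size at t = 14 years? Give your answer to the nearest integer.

15893 fish

Phase 1: N(9.7) = 858·e^(0.23×9.7) = 858·e^2.231 = 7987.27.
Phase 2 runs for 14 − 9.7 = 4.3 years at r = 0.16.
N(14) = 7987.27·e^(0.16×4.3) = 7987.27·e^0.688 = 15892.5.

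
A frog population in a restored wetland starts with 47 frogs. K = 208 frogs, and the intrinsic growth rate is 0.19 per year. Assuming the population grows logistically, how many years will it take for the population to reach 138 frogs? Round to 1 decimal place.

A = (K − N₀)/N₀ = (208 − 47)/47 = 3.4255.
Solve 208/(1 + 3.4255·e^(−0.19t)) = 138: 1 + 3.4255·e^(−0.19t) = 1.5072, so e^(−0.19t) = 0.148078.
−0.19·t = ln(0.148078) = -1.91, so t = 1.91/0.19 = 10.053.

10.1 years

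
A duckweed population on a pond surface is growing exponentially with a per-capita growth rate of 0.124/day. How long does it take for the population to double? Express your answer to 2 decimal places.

5.59 days

Doubling time t_d = ln(2)/r = 0.6931/0.124 = 5.5899.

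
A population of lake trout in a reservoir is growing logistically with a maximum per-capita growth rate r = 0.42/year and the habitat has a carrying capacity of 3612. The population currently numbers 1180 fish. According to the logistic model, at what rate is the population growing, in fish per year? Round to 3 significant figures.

334 fish per year

dN/dt = rN(1 − N/K) = 0.42 × 1180 × (1 − 1180/3612).
1 − 1180/3612 = 0.67331; dN/dt = 0.42 × 1180 × 0.67331 = 333.69.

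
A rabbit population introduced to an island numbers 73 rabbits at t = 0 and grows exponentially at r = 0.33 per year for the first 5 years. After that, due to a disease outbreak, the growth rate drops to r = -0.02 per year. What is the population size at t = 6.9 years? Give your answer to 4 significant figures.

Phase 1: N(5) = 73·e^(0.33×5) = 73·e^1.65 = 380.11.
Phase 2 runs for 6.9 − 5 = 1.9 years at r = -0.02.
N(6.9) = 380.11·e^(-0.02×1.9) = 380.11·e^-0.038 = 365.936.

365.9 rabbits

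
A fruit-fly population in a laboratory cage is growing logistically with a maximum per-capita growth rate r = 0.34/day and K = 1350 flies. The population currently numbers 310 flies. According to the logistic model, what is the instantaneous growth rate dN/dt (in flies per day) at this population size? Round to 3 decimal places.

81.197 flies per day

dN/dt = rN(1 − N/K) = 0.34 × 310 × (1 − 310/1350).
1 − 310/1350 = 0.77037; dN/dt = 0.34 × 310 × 0.77037 = 81.197.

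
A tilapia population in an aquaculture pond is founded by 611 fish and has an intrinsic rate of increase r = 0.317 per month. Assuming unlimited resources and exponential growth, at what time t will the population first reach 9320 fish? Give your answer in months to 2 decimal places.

8.60 months

Set N₀·e^(rt) = 9320: e^(0.317·t) = 9320/611 = 15.254.
0.317·t = ln(15.254) = 2.7248, so t = 2.7248/0.317 = 8.5956.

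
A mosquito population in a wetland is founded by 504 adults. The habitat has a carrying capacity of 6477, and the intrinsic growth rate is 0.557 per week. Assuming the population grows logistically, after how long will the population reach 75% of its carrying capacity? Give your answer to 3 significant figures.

6.41 weeks

A = (K − N₀)/N₀ = (6477 − 504)/504 = 11.851.
Solve 6477/(1 + 11.851·e^(−0.557t)) = 4857.75: 1 + 11.851·e^(−0.557t) = 1.3333, so e^(−0.557t) = 0.0281266.
−0.557·t = ln(0.0281266) = -3.571, so t = 3.571/0.557 = 6.4112.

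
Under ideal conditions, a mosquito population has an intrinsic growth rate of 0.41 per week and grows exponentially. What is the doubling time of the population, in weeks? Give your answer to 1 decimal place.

Doubling time t_d = ln(2)/r = 0.6931/0.41 = 1.6906.

1.7 weeks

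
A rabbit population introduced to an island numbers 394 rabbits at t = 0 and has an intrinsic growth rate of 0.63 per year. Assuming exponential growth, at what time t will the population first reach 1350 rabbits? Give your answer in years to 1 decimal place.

Set N₀·e^(rt) = 1350: e^(0.63·t) = 1350/394 = 3.4264.
0.63·t = ln(3.4264) = 1.2315, so t = 1.2315/0.63 = 1.9548.

2.0 years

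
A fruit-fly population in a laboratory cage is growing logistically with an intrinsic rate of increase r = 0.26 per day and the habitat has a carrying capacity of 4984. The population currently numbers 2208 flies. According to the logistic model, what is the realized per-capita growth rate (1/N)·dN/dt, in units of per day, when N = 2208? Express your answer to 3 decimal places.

0.145 per day

(1/N)·dN/dt = r(1 − N/K) = 0.26 × (1 − 2208/4984).
= 0.26 × 0.55698 = 0.14482.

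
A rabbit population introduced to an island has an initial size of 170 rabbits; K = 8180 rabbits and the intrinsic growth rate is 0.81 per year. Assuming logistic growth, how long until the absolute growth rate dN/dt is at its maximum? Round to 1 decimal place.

4.8 years

Logistic growth is fastest at N = K/2 = 4090.
A = (K − N₀)/N₀ = 47.118. Set K/(1 + A·e^(−rt)) = K/2 → A·e^(−rt) = 1.
e^(−0.81t) = 1/47.118 = 0.0212235, so t = ln(47.118)/0.81 = 3.8526/0.81 = 4.7564.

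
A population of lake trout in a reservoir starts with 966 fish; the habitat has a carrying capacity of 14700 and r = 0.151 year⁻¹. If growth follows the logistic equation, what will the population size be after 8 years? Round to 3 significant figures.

A = (K − N₀)/N₀ = (14700 − 966)/966 = 14.217.
N(t) = K/(1 + A·e^(−rt)) = 14700/(1 + 14.217×e^(−0.151×8)).
e^(−1.208) = 0.29879; denominator = 1 + 14.217×0.29879 = 5.2481.
N = 14700/5.2481 = 2801.03.

2800 fish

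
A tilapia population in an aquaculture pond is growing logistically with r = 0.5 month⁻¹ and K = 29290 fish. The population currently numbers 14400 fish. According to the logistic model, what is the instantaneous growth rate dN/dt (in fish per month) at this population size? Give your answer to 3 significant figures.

dN/dt = rN(1 − N/K) = 0.5 × 14400 × (1 − 14400/29290).
1 − 14400/29290 = 0.50836; dN/dt = 0.5 × 14400 × 0.50836 = 3660.2.

3660 fish per month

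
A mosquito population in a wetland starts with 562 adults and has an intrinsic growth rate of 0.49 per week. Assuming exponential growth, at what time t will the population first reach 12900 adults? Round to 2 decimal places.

Set N₀·e^(rt) = 12900: e^(0.49·t) = 12900/562 = 22.954.
0.49·t = ln(22.954) = 3.1335, so t = 3.1335/0.49 = 6.3949.

6.39 weeks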